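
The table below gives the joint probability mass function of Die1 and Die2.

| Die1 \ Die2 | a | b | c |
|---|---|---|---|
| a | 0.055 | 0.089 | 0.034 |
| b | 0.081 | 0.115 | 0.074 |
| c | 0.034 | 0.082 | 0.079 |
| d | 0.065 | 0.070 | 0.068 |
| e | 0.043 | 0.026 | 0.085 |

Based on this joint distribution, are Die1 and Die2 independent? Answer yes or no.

P(Die1=e) = 0.154 and P(Die2=b) = 0.382, so their product is 0.05883, but P(Die1=e, Die2=b) = 0.026. Since these differ, Die1 and Die2 are not independent.

no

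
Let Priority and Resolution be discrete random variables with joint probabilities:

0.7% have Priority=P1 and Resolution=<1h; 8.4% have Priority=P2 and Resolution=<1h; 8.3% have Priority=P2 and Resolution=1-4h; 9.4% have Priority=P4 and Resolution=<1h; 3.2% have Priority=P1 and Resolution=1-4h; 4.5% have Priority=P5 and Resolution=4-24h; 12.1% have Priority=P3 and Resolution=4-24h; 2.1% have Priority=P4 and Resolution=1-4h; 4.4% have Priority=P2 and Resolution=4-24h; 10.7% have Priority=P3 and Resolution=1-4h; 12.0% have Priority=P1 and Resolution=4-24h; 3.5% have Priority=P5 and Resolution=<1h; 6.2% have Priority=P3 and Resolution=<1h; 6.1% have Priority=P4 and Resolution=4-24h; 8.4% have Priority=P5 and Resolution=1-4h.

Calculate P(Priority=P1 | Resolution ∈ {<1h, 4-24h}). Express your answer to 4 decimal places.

P(Resolution=<1h) = 0.007 + 0.084 + 0.062 + 0.094 + 0.035 = 0.282.
P(Resolution=4-24h) = 0.120 + 0.044 + 0.121 + 0.061 + 0.045 = 0.391.
P(Resolution ∈ {<1h, 4-24h}) = 0.282 + 0.391 = 0.673; P(Priority=P1, Resolution ∈ {<1h, 4-24h}) = 0.007 + 0.120 = 0.127.
P(Priority=P1 | Resolution ∈ {<1h, 4-24h}) = 0.127/0.673 = 0.1887.

0.1887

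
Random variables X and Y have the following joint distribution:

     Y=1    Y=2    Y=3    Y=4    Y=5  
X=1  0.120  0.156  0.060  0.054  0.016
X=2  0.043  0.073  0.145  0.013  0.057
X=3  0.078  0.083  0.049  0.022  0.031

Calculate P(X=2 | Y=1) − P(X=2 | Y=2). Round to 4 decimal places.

-0.0556

P(Y=1) = 0.120 + 0.043 + 0.078 = 0.241; P(X=2 | Y=1) = 0.043/0.241 = 0.17842.
P(Y=2) = 0.156 + 0.073 + 0.083 = 0.312; P(X=2 | Y=2) = 0.073/0.312 = 0.23397.
Difference = -0.0556.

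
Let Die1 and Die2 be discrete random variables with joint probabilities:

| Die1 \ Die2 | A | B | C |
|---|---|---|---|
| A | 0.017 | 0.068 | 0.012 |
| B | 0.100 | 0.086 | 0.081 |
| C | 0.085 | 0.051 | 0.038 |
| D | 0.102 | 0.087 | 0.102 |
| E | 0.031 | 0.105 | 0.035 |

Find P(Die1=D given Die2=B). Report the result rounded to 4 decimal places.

0.2191

P(Die2=B) = 0.068 + 0.086 + 0.051 + 0.087 + 0.105 = 0.397.
P(Die1=D | Die2=B) = 0.087/0.397 = 0.2191.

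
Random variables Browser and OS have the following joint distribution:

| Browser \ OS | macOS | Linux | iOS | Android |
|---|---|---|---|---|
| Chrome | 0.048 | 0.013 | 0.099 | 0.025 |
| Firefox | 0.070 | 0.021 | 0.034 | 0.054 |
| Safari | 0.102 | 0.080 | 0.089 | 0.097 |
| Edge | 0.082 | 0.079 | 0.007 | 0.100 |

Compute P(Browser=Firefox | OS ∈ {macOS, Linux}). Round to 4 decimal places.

P(OS=macOS) = 0.048 + 0.070 + 0.102 + 0.082 = 0.302.
P(OS=Linux) = 0.013 + 0.021 + 0.080 + 0.079 = 0.193.
P(OS ∈ {macOS, Linux}) = 0.302 + 0.193 = 0.495; P(Browser=Firefox, OS ∈ {macOS, Linux}) = 0.070 + 0.021 = 0.091.
P(Browser=Firefox | OS ∈ {macOS, Linux}) = 0.091/0.495 = 0.1838.

0.1838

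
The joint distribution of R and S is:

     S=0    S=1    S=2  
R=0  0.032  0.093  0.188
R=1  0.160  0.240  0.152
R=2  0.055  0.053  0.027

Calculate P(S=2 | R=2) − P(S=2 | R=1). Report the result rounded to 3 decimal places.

-0.075

P(R=2) = 0.055 + 0.053 + 0.027 = 0.135; P(S=2 | R=2) = 0.027/0.135 = 0.2000.
P(R=1) = 0.160 + 0.240 + 0.152 = 0.552; P(S=2 | R=1) = 0.152/0.552 = 0.2754.
Difference = -0.075.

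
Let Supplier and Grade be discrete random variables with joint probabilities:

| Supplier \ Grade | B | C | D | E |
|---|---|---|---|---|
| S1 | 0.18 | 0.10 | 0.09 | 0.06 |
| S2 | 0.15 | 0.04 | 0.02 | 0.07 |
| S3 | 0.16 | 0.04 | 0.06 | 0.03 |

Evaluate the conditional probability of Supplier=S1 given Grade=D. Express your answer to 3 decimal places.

P(Grade=D) = 0.09 + 0.02 + 0.06 = 0.17.
P(Supplier=S1 | Grade=D) = 0.09/0.17 = 0.529.

0.529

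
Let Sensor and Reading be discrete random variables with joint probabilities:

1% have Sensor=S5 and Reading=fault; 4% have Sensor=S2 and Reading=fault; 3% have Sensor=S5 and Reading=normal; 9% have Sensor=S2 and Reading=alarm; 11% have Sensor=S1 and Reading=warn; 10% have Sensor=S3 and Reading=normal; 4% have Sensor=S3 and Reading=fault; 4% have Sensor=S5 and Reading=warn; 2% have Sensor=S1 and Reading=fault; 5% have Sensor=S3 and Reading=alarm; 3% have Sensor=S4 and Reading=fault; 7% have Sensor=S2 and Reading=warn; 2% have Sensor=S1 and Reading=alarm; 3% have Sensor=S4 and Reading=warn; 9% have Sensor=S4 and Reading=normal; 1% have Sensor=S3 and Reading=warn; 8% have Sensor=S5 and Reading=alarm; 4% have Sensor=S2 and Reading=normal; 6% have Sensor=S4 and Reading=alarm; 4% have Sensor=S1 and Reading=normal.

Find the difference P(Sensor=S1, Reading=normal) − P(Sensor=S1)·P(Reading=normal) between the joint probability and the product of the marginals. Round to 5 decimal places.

-0.01700

P(Sensor=S1) = 0.04 + 0.11 + 0.02 + 0.02 = 0.19.
P(Reading=normal) = 0.04 + 0.04 + 0.10 + 0.09 + 0.03 = 0.30.
P(Sensor=S1, Reading=normal) − P(Sensor=S1)P(Reading=normal) = 0.04 − 0.19×0.30 = -0.01700.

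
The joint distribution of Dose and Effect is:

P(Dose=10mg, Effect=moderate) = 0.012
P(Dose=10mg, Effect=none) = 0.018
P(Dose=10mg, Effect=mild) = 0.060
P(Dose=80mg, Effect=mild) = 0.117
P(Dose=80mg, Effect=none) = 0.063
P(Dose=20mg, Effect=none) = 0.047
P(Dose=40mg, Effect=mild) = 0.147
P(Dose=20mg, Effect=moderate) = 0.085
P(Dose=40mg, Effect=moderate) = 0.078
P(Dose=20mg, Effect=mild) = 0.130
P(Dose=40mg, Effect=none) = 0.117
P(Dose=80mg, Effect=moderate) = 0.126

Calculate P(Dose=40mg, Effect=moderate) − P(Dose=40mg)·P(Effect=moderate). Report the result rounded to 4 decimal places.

-0.0249

P(Dose=40mg) = 0.117 + 0.147 + 0.078 = 0.342.
P(Effect=moderate) = 0.012 + 0.085 + 0.078 + 0.126 = 0.301.
P(Dose=40mg, Effect=moderate) − P(Dose=40mg)P(Effect=moderate) = 0.078 − 0.342×0.301 = -0.0249.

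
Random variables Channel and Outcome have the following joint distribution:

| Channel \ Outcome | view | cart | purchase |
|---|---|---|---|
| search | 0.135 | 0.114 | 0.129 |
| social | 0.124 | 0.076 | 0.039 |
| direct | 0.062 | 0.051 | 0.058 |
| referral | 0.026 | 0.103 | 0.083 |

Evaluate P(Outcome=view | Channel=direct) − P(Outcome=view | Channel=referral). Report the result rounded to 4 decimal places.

P(Channel=direct) = 0.062 + 0.051 + 0.058 = 0.171; P(Outcome=view | Channel=direct) = 0.062/0.171 = 0.36257.
P(Channel=referral) = 0.026 + 0.103 + 0.083 = 0.212; P(Outcome=view | Channel=referral) = 0.026/0.212 = 0.12264.
Difference = 0.2399.

0.2399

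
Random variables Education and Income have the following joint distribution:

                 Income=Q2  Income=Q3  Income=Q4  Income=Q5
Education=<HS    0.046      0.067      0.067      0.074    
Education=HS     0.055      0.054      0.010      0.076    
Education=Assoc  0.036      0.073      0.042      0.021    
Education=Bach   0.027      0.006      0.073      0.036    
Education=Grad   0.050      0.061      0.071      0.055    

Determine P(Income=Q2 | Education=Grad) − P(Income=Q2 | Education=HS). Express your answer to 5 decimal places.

-0.07108

P(Education=Grad) = 0.050 + 0.061 + 0.071 + 0.055 = 0.237; P(Income=Q2 | Education=Grad) = 0.050/0.237 = 0.210970.
P(Education=HS) = 0.055 + 0.054 + 0.010 + 0.076 = 0.195; P(Income=Q2 | Education=HS) = 0.055/0.195 = 0.282051.
Difference = -0.07108.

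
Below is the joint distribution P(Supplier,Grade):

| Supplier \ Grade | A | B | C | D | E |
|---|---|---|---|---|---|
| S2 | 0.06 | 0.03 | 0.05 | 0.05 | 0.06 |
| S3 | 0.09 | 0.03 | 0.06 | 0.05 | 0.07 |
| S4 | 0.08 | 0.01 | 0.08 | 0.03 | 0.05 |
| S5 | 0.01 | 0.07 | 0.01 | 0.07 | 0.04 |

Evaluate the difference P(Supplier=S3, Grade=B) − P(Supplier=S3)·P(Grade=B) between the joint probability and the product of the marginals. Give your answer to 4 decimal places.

P(Supplier=S3) = 0.09 + 0.03 + 0.06 + 0.05 + 0.07 = 0.30.
P(Grade=B) = 0.03 + 0.03 + 0.01 + 0.07 = 0.14.
P(Supplier=S3, Grade=B) − P(Supplier=S3)P(Grade=B) = 0.03 − 0.30×0.14 = -0.0120.

-0.0120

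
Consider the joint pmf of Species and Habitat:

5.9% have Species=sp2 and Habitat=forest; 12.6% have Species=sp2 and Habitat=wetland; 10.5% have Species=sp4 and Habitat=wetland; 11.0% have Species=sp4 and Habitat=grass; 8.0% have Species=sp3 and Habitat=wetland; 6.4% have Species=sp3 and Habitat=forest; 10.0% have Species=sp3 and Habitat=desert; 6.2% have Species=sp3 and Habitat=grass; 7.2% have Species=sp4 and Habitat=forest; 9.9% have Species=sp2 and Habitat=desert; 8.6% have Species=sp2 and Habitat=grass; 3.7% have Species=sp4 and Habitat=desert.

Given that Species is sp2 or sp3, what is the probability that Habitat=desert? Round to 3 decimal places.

P(Species=sp2) = 0.059 + 0.086 + 0.126 + 0.099 = 0.370.
P(Species=sp3) = 0.064 + 0.062 + 0.080 + 0.100 = 0.306.
P(Species ∈ {sp2, sp3}) = 0.370 + 0.306 = 0.676; P(Habitat=desert, Species ∈ {sp2, sp3}) = 0.099 + 0.100 = 0.199.
P(Habitat=desert | Species ∈ {sp2, sp3}) = 0.199/0.676 = 0.294.

0.294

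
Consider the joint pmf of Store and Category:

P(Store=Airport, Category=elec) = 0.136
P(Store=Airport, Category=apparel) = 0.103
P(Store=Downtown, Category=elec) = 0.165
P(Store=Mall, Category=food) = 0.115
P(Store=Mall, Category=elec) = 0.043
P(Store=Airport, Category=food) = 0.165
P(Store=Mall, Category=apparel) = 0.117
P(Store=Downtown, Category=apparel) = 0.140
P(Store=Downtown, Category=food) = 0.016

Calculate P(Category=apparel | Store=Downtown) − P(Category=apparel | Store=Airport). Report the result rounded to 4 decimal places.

0.1812

P(Store=Downtown) = 0.016 + 0.140 + 0.165 = 0.321; P(Category=apparel | Store=Downtown) = 0.140/0.321 = 0.43614.
P(Store=Airport) = 0.165 + 0.103 + 0.136 = 0.404; P(Category=apparel | Store=Airport) = 0.103/0.404 = 0.25495.
Difference = 0.1812.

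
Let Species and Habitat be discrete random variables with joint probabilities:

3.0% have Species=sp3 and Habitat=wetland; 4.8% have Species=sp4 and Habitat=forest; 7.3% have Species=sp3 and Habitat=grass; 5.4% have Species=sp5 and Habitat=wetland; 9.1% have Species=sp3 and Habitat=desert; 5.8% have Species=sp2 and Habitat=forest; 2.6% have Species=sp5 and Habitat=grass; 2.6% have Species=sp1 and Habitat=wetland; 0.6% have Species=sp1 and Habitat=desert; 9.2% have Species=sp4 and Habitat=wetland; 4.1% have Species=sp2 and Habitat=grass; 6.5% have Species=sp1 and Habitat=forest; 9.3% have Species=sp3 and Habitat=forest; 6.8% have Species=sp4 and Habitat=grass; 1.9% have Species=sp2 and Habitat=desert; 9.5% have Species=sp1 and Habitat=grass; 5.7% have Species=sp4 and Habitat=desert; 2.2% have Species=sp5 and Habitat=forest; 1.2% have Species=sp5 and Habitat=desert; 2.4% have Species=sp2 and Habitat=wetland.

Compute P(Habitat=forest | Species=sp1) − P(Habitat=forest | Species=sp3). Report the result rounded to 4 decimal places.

P(Species=sp1) = 0.065 + 0.095 + 0.026 + 0.006 = 0.192; P(Habitat=forest | Species=sp1) = 0.065/0.192 = 0.33854.
P(Species=sp3) = 0.093 + 0.073 + 0.030 + 0.091 = 0.287; P(Habitat=forest | Species=sp3) = 0.093/0.287 = 0.32404.
Difference = 0.0145.

0.0145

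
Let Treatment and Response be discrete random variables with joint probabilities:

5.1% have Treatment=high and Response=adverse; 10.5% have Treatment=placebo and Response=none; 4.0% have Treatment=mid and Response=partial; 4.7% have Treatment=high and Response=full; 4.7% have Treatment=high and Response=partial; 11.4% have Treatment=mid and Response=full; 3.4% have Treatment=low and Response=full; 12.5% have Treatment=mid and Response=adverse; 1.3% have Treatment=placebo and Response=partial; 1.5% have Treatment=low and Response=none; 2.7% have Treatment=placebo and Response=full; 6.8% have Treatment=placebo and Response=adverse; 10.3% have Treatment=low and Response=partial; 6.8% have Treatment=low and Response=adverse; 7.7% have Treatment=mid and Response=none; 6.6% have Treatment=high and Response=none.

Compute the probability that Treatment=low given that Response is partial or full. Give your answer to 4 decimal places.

0.3224

P(Response=partial) = 0.013 + 0.103 + 0.040 + 0.047 = 0.203.
P(Response=full) = 0.027 + 0.034 + 0.114 + 0.047 = 0.222.
P(Response ∈ {partial, full}) = 0.203 + 0.222 = 0.425; P(Treatment=low, Response ∈ {partial, full}) = 0.103 + 0.034 = 0.137.
P(Treatment=low | Response ∈ {partial, full}) = 0.137/0.425 = 0.3224.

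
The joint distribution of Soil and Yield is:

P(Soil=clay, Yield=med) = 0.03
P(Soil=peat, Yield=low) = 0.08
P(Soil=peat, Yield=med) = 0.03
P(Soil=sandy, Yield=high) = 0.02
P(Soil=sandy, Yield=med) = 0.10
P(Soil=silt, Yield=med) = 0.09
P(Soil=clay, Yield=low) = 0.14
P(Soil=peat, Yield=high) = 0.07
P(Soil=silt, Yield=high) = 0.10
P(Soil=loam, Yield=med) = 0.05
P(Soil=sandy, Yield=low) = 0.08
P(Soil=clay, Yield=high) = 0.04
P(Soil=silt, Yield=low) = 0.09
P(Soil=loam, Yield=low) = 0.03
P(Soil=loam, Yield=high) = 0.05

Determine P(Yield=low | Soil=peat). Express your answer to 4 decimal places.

P(Soil=peat) = 0.08 + 0.03 + 0.07 = 0.18.
P(Yield=low | Soil=peat) = 0.08/0.18 = 0.4444.

0.4444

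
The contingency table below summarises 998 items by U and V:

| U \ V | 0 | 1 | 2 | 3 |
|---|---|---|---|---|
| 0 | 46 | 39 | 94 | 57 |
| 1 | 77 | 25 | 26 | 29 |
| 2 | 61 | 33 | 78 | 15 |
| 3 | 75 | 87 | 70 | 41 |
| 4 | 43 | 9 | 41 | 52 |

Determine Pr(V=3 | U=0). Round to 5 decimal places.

0.24153

Total with U=0: 46 + 39 + 94 + 57 = 236.
P(V=3 | U=0) = 57/236 = 0.24153.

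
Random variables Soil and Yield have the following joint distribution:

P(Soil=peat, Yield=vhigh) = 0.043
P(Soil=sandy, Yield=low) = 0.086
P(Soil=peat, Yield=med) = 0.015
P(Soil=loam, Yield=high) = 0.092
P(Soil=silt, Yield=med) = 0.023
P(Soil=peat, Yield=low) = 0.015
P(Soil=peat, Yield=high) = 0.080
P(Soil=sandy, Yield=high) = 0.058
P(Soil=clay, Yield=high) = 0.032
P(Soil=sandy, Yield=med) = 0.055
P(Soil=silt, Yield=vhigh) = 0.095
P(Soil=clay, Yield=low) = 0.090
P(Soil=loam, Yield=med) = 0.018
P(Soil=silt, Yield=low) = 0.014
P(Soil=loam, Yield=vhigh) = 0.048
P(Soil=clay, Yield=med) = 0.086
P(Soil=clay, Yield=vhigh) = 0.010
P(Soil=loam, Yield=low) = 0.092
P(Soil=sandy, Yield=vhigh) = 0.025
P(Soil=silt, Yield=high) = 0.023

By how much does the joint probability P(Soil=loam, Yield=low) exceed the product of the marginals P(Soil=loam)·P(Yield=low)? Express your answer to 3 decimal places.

P(Soil=loam) = 0.092 + 0.018 + 0.092 + 0.048 = 0.250.
P(Yield=low) = 0.086 + 0.092 + 0.090 + 0.014 + 0.015 = 0.297.
P(Soil=loam, Yield=low) − P(Soil=loam)P(Yield=low) = 0.092 − 0.250×0.297 = 0.018.

0.018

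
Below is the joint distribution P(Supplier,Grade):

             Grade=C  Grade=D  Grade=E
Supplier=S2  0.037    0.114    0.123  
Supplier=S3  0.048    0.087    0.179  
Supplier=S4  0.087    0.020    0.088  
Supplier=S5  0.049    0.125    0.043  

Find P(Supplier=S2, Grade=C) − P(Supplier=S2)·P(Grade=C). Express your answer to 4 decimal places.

P(Supplier=S2) = 0.037 + 0.114 + 0.123 = 0.274.
P(Grade=C) = 0.037 + 0.048 + 0.087 + 0.049 = 0.221.
P(Supplier=S2, Grade=C) − P(Supplier=S2)P(Grade=C) = 0.037 − 0.274×0.221 = -0.0236.

-0.0236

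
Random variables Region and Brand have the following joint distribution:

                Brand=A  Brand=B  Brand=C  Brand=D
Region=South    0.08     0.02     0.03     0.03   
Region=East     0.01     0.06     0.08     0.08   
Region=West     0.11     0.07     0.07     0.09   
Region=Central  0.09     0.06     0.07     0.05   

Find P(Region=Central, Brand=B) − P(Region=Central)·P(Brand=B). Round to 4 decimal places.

0.0033

P(Region=Central) = 0.09 + 0.06 + 0.07 + 0.05 = 0.27.
P(Brand=B) = 0.02 + 0.06 + 0.07 + 0.06 = 0.21.
P(Region=Central, Brand=B) − P(Region=Central)P(Brand=B) = 0.06 − 0.27×0.21 = 0.0033.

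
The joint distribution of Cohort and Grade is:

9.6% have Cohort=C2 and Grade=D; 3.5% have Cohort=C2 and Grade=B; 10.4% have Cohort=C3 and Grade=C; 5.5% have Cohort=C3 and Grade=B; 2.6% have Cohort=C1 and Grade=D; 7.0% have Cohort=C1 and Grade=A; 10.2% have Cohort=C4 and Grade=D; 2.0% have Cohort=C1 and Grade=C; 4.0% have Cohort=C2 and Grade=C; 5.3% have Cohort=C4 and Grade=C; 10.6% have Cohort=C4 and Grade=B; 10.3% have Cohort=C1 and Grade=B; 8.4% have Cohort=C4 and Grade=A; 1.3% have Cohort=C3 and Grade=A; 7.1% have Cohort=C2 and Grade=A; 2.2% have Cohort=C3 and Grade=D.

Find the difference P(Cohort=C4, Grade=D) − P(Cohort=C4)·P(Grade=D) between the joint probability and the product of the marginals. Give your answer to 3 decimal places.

0.017

P(Cohort=C4) = 0.084 + 0.106 + 0.053 + 0.102 = 0.345.
P(Grade=D) = 0.026 + 0.096 + 0.022 + 0.102 = 0.246.
P(Cohort=C4, Grade=D) − P(Cohort=C4)P(Grade=D) = 0.102 − 0.345×0.246 = 0.017.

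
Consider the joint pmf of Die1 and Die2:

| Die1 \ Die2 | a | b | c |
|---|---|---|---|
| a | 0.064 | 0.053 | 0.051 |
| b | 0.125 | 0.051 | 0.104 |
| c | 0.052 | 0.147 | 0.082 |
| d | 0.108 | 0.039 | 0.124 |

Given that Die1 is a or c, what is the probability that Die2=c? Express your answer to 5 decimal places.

P(Die1=a) = 0.064 + 0.053 + 0.051 = 0.168.
P(Die1=c) = 0.052 + 0.147 + 0.082 = 0.281.
P(Die1 ∈ {a, c}) = 0.168 + 0.281 = 0.449; P(Die2=c, Die1 ∈ {a, c}) = 0.051 + 0.082 = 0.133.
P(Die2=c | Die1 ∈ {a, c}) = 0.133/0.449 = 0.29621.

0.29621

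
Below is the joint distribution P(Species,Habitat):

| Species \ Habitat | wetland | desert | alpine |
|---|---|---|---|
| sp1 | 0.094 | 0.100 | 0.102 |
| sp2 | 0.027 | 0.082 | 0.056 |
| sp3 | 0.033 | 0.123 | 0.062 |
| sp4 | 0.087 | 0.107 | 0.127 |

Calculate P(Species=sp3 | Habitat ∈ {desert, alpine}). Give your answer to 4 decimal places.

P(Habitat=desert) = 0.100 + 0.082 + 0.123 + 0.107 = 0.412.
P(Habitat=alpine) = 0.102 + 0.056 + 0.062 + 0.127 = 0.347.
P(Habitat ∈ {desert, alpine}) = 0.412 + 0.347 = 0.759; P(Species=sp3, Habitat ∈ {desert, alpine}) = 0.123 + 0.062 = 0.185.
P(Species=sp3 | Habitat ∈ {desert, alpine}) = 0.185/0.759 = 0.2437.

0.2437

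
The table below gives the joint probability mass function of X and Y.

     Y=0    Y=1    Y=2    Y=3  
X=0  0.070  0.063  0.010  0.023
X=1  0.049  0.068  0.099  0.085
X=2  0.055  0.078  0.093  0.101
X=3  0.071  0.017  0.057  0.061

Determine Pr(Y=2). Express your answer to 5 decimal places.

P(Y=2) = 0.010 + 0.099 + 0.093 + 0.057 = 0.259.

0.25900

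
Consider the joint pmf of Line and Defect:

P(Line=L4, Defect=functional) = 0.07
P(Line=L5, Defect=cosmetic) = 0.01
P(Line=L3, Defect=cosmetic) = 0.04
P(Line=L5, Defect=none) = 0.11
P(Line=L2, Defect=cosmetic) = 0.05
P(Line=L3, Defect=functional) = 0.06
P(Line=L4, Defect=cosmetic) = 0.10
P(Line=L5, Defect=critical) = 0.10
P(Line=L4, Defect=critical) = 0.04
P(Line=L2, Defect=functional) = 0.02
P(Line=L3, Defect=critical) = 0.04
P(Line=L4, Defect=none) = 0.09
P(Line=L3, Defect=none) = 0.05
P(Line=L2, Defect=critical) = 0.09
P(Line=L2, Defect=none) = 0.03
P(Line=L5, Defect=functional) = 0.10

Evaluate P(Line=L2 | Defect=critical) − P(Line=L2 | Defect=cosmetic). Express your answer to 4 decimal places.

0.0833

P(Defect=critical) = 0.09 + 0.04 + 0.04 + 0.10 = 0.27; P(Line=L2 | Defect=critical) = 0.09/0.27 = 0.33333.
P(Defect=cosmetic) = 0.05 + 0.04 + 0.10 + 0.01 = 0.20; P(Line=L2 | Defect=cosmetic) = 0.05/0.20 = 0.25000.
Difference = 0.0833.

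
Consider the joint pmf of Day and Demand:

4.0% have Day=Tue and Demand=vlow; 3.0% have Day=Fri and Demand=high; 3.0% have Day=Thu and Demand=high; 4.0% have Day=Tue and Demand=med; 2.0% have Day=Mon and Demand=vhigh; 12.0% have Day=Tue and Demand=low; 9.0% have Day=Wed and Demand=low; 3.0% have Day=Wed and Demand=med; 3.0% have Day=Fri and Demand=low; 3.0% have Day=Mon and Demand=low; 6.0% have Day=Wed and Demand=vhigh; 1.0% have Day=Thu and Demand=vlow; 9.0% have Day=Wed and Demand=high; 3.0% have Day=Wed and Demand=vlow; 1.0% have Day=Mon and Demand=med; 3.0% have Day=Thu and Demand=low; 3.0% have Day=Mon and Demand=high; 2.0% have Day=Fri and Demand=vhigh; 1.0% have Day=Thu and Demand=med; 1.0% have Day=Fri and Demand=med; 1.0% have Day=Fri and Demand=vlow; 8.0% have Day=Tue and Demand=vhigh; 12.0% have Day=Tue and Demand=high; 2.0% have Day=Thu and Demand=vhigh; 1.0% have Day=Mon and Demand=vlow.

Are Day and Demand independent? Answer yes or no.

Every cell satisfies P(Day,Demand) = P(Day)·P(Demand). For instance P(Day=Thu) = 0.100, P(Demand=vhigh) = 0.200, and 0.100×0.200 = 0.020 matches the joint entry. So Day and Demand are independent.

yes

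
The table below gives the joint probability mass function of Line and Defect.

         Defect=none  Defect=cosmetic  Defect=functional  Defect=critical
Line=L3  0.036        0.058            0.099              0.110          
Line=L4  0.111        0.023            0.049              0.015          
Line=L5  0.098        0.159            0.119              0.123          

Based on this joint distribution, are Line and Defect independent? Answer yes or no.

P(Line=L4) = 0.198 and P(Defect=none) = 0.245, so their product is 0.04851, but P(Line=L4, Defect=none) = 0.111. Since these differ, Line and Defect are not independent.

no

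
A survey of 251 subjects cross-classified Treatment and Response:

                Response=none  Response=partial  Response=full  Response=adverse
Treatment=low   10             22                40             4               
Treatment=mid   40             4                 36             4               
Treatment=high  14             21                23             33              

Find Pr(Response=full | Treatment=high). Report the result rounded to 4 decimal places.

0.2527

Total with Treatment=high: 14 + 21 + 23 + 33 = 91.
P(Response=full | Treatment=high) = 23/91 = 0.2527.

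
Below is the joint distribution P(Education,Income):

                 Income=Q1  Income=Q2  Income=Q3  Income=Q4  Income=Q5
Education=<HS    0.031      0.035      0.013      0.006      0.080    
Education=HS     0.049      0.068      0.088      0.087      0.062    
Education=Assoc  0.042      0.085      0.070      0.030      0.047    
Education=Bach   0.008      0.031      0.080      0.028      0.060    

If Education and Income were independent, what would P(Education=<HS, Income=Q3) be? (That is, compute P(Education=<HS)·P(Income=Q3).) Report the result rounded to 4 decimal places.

P(Education=<HS) = 0.031 + 0.035 + 0.013 + 0.006 + 0.080 = 0.165.
P(Income=Q3) = 0.013 + 0.088 + 0.070 + 0.080 = 0.251.
Product: 0.165 × 0.251 = 0.0414.

0.0414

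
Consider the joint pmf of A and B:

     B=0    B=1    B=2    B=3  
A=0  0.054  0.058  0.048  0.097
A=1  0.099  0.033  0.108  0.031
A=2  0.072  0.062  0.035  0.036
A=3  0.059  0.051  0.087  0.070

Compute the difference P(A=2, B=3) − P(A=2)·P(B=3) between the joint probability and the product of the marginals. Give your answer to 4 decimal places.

-0.0120

P(A=2) = 0.072 + 0.062 + 0.035 + 0.036 = 0.205.
P(B=3) = 0.097 + 0.031 + 0.036 + 0.070 = 0.234.
P(A=2, B=3) − P(A=2)P(B=3) = 0.036 − 0.205×0.234 = -0.0120.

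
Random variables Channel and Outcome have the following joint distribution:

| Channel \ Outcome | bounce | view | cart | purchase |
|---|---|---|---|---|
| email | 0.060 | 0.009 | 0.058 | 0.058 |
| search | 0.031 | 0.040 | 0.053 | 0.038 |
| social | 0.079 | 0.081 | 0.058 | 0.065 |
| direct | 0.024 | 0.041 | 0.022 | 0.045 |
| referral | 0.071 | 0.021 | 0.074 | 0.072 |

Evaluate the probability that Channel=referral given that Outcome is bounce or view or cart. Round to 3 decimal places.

P(Outcome=bounce) = 0.060 + 0.031 + 0.079 + 0.024 + 0.071 = 0.265.
P(Outcome=view) = 0.009 + 0.040 + 0.081 + 0.041 + 0.021 = 0.192.
P(Outcome=cart) = 0.058 + 0.053 + 0.058 + 0.022 + 0.074 = 0.265.
P(Outcome ∈ {bounce, view, cart}) = 0.265 + 0.192 + 0.265 = 0.722; P(Channel=referral, Outcome ∈ {bounce, view, cart}) = 0.071 + 0.021 + 0.074 = 0.166.
P(Channel=referral | Outcome ∈ {bounce, view, cart}) = 0.166/0.722 = 0.230.

0.230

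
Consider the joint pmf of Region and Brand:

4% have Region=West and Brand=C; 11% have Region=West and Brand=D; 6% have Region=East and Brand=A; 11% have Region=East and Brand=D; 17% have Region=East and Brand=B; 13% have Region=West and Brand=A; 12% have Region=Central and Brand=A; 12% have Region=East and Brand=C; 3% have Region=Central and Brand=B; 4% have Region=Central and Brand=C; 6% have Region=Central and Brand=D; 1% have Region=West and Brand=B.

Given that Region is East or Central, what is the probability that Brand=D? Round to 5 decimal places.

0.23944

P(Region=East) = 0.06 + 0.17 + 0.12 + 0.11 = 0.46.
P(Region=Central) = 0.12 + 0.03 + 0.04 + 0.06 = 0.25.
P(Region ∈ {East, Central}) = 0.46 + 0.25 = 0.71; P(Brand=D, Region ∈ {East, Central}) = 0.11 + 0.06 = 0.17.
P(Brand=D | Region ∈ {East, Central}) = 0.17/0.71 = 0.23944.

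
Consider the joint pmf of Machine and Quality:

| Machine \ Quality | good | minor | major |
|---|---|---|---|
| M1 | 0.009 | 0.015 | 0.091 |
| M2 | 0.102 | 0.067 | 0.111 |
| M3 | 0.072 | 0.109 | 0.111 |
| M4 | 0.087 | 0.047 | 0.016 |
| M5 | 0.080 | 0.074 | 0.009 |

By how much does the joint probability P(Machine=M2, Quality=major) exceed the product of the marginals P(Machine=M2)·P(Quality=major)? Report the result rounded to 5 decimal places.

0.01636

P(Machine=M2) = 0.102 + 0.067 + 0.111 = 0.280.
P(Quality=major) = 0.091 + 0.111 + 0.111 + 0.016 + 0.009 = 0.338.
P(Machine=M2, Quality=major) − P(Machine=M2)P(Quality=major) = 0.111 − 0.280×0.338 = 0.01636.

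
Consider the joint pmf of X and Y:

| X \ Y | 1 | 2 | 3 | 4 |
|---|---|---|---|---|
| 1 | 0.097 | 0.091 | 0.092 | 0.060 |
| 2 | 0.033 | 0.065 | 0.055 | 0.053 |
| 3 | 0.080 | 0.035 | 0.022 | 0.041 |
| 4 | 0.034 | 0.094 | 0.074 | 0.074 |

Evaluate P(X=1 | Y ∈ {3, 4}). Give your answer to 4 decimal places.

0.3227

P(Y=3) = 0.092 + 0.055 + 0.022 + 0.074 = 0.243.
P(Y=4) = 0.060 + 0.053 + 0.041 + 0.074 = 0.228.
P(Y ∈ {3, 4}) = 0.243 + 0.228 = 0.471; P(X=1, Y ∈ {3, 4}) = 0.092 + 0.060 = 0.152.
P(X=1 | Y ∈ {3, 4}) = 0.152/0.471 = 0.3227.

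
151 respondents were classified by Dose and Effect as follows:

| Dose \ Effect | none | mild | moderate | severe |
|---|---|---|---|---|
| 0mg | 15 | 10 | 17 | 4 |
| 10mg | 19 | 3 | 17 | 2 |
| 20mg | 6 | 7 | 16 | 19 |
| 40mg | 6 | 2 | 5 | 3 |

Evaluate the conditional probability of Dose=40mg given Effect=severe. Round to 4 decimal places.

Total with Effect=severe: 4 + 2 + 19 + 3 = 28.
P(Dose=40mg | Effect=severe) = 3/28 = 0.1071.

0.1071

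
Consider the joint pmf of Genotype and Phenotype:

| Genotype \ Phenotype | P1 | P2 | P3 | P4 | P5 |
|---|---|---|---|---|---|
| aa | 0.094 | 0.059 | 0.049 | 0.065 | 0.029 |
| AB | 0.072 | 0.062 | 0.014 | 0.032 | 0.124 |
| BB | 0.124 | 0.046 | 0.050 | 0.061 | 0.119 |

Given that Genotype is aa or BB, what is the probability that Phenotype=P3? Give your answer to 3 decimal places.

0.142

P(Genotype=aa) = 0.094 + 0.059 + 0.049 + 0.065 + 0.029 = 0.296.
P(Genotype=BB) = 0.124 + 0.046 + 0.050 + 0.061 + 0.119 = 0.400.
P(Genotype ∈ {aa, BB}) = 0.296 + 0.400 = 0.696; P(Phenotype=P3, Genotype ∈ {aa, BB}) = 0.049 + 0.050 = 0.099.
P(Phenotype=P3 | Genotype ∈ {aa, BB}) = 0.099/0.696 = 0.142.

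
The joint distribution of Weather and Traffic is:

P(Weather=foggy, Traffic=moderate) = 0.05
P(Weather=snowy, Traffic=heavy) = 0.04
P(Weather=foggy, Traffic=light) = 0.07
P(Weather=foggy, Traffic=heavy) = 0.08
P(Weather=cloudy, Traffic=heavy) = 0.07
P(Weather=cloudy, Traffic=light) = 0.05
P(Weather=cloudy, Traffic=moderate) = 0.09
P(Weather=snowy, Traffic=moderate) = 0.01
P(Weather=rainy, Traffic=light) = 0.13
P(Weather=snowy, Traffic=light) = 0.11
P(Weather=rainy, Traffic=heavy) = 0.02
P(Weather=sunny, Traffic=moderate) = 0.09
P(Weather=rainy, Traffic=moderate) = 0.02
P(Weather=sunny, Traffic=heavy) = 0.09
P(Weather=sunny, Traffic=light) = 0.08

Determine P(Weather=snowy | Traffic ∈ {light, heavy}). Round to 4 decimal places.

P(Traffic=light) = 0.08 + 0.05 + 0.13 + 0.11 + 0.07 = 0.44.
P(Traffic=heavy) = 0.09 + 0.07 + 0.02 + 0.04 + 0.08 = 0.30.
P(Traffic ∈ {light, heavy}) = 0.44 + 0.30 = 0.74; P(Weather=snowy, Traffic ∈ {light, heavy}) = 0.11 + 0.04 = 0.15.
P(Weather=snowy | Traffic ∈ {light, heavy}) = 0.15/0.74 = 0.2027.

0.2027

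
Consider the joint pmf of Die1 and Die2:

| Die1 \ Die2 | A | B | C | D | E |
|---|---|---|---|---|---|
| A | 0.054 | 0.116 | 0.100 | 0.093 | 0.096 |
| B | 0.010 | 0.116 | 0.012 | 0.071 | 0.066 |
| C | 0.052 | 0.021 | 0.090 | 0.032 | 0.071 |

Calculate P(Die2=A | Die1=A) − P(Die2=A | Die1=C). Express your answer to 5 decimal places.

-0.07784

P(Die1=A) = 0.054 + 0.116 + 0.100 + 0.093 + 0.096 = 0.459; P(Die2=A | Die1=A) = 0.054/0.459 = 0.117647.
P(Die1=C) = 0.052 + 0.021 + 0.090 + 0.032 + 0.071 = 0.266; P(Die2=A | Die1=C) = 0.052/0.266 = 0.195489.
Difference = -0.07784.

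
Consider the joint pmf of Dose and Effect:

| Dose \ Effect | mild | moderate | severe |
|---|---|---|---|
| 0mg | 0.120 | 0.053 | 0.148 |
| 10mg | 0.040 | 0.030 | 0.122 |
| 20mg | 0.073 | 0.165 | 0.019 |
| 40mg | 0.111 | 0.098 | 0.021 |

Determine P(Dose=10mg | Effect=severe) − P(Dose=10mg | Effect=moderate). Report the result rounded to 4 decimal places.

P(Effect=severe) = 0.148 + 0.122 + 0.019 + 0.021 = 0.310; P(Dose=10mg | Effect=severe) = 0.122/0.310 = 0.39355.
P(Effect=moderate) = 0.053 + 0.030 + 0.165 + 0.098 = 0.346; P(Dose=10mg | Effect=moderate) = 0.030/0.346 = 0.08671.
Difference = 0.3068.

0.3068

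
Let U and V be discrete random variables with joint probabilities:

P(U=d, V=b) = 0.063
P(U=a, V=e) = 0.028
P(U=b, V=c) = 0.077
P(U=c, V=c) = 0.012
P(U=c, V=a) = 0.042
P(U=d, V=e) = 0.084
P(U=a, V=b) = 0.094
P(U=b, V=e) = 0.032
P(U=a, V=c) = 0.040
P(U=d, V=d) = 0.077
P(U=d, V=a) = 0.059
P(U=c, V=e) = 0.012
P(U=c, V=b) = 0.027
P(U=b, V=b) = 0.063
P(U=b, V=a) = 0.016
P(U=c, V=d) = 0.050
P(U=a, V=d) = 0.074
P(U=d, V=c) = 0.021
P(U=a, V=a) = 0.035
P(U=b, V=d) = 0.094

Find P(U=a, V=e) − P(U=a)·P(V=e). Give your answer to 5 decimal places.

-0.01428

P(U=a) = 0.035 + 0.094 + 0.040 + 0.074 + 0.028 = 0.271.
P(V=e) = 0.028 + 0.032 + 0.012 + 0.084 = 0.156.
P(U=a, V=e) − P(U=a)P(V=e) = 0.028 − 0.271×0.156 = -0.01428.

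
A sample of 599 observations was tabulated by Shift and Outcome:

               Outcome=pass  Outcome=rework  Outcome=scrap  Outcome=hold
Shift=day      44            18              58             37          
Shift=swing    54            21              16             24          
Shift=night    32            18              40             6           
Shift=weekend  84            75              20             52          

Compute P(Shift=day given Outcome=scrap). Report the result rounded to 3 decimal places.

Total with Outcome=scrap: 58 + 16 + 40 + 20 = 134.
P(Shift=day | Outcome=scrap) = 58/134 = 0.433.

0.433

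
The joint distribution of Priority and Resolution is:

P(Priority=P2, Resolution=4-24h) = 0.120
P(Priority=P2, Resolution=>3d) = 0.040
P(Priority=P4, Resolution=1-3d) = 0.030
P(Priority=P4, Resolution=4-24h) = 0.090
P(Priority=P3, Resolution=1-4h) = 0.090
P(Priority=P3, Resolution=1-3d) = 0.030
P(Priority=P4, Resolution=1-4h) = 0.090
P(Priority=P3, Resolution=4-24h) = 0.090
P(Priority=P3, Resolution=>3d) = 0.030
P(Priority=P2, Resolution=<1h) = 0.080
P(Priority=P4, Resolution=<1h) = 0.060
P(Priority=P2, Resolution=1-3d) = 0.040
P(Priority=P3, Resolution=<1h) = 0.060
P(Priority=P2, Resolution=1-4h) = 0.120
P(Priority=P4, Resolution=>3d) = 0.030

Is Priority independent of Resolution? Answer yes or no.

yes

Every cell satisfies P(Priority,Resolution) = P(Priority)·P(Resolution). For instance P(Priority=P2) = 0.400, P(Resolution=>3d) = 0.100, and 0.400×0.100 = 0.040 matches the joint entry. So Priority and Resolution are independent.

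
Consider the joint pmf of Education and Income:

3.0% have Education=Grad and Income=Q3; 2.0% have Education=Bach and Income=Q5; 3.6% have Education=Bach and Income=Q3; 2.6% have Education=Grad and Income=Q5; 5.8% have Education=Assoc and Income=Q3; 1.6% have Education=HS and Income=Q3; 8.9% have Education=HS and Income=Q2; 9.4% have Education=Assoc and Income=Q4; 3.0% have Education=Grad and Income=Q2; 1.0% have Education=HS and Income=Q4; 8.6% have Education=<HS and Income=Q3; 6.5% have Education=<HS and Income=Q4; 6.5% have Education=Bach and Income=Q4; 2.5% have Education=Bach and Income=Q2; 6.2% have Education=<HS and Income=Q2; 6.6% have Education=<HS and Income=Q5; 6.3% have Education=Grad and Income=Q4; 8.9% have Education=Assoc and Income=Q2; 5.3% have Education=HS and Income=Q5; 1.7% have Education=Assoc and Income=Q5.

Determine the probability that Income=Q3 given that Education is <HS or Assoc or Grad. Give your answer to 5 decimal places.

0.25364

P(Education=<HS) = 0.062 + 0.086 + 0.065 + 0.066 = 0.279.
P(Education=Assoc) = 0.089 + 0.058 + 0.094 + 0.017 = 0.258.
P(Education=Grad) = 0.030 + 0.030 + 0.063 + 0.026 = 0.149.
P(Education ∈ {<HS, Assoc, Grad}) = 0.279 + 0.258 + 0.149 = 0.686; P(Income=Q3, Education ∈ {<HS, Assoc, Grad}) = 0.086 + 0.058 + 0.030 = 0.174.
P(Income=Q3 | Education ∈ {<HS, Assoc, Grad}) = 0.174/0.686 = 0.25364.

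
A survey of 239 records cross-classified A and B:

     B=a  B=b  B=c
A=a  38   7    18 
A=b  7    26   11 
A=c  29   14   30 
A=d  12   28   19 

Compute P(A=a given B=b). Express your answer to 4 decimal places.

Total with B=b: 7 + 26 + 14 + 28 = 75.
P(A=a | B=b) = 7/75 = 0.0933.

0.0933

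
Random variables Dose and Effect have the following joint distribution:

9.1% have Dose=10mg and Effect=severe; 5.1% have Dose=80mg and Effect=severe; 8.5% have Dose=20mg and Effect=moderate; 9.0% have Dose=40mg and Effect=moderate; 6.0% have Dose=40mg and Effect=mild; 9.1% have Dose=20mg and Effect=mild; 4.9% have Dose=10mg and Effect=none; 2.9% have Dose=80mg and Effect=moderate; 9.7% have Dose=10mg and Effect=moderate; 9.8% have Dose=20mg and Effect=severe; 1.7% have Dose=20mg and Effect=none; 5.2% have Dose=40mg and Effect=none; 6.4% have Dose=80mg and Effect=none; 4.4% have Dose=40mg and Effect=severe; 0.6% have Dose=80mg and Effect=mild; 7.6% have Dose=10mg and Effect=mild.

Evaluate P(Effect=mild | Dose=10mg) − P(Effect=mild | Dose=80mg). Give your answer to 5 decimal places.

0.20281

P(Dose=10mg) = 0.049 + 0.076 + 0.097 + 0.091 = 0.313; P(Effect=mild | Dose=10mg) = 0.076/0.313 = 0.242812.
P(Dose=80mg) = 0.064 + 0.006 + 0.029 + 0.051 = 0.150; P(Effect=mild | Dose=80mg) = 0.006/0.150 = 0.040000.
Difference = 0.20281.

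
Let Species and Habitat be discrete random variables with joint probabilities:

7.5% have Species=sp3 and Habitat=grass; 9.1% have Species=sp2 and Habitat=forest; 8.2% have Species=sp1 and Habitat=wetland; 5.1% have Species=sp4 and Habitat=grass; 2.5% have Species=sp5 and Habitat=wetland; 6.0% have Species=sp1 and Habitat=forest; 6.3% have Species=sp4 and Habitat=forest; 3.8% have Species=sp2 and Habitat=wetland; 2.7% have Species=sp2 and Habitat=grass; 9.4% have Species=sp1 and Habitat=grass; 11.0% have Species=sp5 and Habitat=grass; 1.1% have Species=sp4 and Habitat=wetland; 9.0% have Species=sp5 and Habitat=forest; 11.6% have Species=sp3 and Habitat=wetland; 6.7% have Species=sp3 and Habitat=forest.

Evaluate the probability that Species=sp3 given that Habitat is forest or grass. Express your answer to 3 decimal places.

0.195

P(Habitat=forest) = 0.060 + 0.091 + 0.067 + 0.063 + 0.090 = 0.371.
P(Habitat=grass) = 0.094 + 0.027 + 0.075 + 0.051 + 0.110 = 0.357.
P(Habitat ∈ {forest, grass}) = 0.371 + 0.357 = 0.728; P(Species=sp3, Habitat ∈ {forest, grass}) = 0.067 + 0.075 = 0.142.
P(Species=sp3 | Habitat ∈ {forest, grass}) = 0.142/0.728 = 0.195.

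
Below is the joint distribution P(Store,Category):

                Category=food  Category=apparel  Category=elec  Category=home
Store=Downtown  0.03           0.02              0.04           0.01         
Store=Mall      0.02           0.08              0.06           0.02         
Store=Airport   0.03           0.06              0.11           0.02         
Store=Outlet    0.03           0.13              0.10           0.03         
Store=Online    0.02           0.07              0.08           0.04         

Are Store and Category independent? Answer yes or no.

no

P(Store=Outlet) = 0.29 and P(Category=apparel) = 0.36, so their product is 0.1044, but P(Store=Outlet, Category=apparel) = 0.13. Since these differ, Store and Category are not independent.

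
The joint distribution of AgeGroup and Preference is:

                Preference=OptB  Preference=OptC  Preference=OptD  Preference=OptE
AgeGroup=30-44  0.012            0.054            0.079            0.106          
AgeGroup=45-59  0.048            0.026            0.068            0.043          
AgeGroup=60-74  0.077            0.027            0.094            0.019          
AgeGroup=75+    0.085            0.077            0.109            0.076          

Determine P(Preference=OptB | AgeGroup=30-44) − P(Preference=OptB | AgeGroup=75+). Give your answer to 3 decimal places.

-0.197

P(AgeGroup=30-44) = 0.012 + 0.054 + 0.079 + 0.106 = 0.251; P(Preference=OptB | AgeGroup=30-44) = 0.012/0.251 = 0.0478.
P(AgeGroup=75+) = 0.085 + 0.077 + 0.109 + 0.076 = 0.347; P(Preference=OptB | AgeGroup=75+) = 0.085/0.347 = 0.2450.
Difference = -0.197.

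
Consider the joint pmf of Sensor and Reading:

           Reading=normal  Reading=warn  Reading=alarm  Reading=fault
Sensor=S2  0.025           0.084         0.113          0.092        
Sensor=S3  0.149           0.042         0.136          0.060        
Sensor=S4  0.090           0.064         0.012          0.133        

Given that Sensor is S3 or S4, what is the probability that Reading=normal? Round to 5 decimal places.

P(Sensor=S3) = 0.149 + 0.042 + 0.136 + 0.060 = 0.387.
P(Sensor=S4) = 0.090 + 0.064 + 0.012 + 0.133 = 0.299.
P(Sensor ∈ {S3, S4}) = 0.387 + 0.299 = 0.686; P(Reading=normal, Sensor ∈ {S3, S4}) = 0.149 + 0.090 = 0.239.
P(Reading=normal | Sensor ∈ {S3, S4}) = 0.239/0.686 = 0.34840.

0.34840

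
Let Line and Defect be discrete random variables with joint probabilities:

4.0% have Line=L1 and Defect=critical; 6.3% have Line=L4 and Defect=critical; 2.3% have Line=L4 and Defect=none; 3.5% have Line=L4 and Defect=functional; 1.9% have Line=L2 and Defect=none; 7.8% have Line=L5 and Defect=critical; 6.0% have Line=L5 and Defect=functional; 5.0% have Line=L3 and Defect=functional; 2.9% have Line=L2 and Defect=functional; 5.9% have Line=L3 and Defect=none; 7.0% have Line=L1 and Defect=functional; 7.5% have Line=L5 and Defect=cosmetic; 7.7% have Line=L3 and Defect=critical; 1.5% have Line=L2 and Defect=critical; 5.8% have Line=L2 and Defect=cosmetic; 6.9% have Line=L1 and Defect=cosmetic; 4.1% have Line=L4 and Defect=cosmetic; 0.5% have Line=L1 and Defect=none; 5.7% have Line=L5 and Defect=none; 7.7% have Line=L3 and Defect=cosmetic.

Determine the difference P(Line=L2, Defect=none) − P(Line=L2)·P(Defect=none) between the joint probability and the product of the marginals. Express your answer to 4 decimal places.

-0.0007

P(Line=L2) = 0.019 + 0.058 + 0.029 + 0.015 = 0.121.
P(Defect=none) = 0.005 + 0.019 + 0.059 + 0.023 + 0.057 = 0.163.
P(Line=L2, Defect=none) − P(Line=L2)P(Defect=none) = 0.019 − 0.121×0.163 = -0.0007.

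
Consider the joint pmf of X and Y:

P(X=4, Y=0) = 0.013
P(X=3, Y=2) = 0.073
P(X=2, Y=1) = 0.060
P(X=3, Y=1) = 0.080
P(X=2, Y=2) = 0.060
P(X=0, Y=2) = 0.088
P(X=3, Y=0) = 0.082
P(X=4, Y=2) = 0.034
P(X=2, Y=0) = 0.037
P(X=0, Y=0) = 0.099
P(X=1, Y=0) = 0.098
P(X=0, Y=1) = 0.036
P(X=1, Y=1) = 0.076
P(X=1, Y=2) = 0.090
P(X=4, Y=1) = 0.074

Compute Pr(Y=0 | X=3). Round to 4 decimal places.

0.3489

P(X=3) = 0.082 + 0.080 + 0.073 = 0.235.
P(Y=0 | X=3) = 0.082/0.235 = 0.3489.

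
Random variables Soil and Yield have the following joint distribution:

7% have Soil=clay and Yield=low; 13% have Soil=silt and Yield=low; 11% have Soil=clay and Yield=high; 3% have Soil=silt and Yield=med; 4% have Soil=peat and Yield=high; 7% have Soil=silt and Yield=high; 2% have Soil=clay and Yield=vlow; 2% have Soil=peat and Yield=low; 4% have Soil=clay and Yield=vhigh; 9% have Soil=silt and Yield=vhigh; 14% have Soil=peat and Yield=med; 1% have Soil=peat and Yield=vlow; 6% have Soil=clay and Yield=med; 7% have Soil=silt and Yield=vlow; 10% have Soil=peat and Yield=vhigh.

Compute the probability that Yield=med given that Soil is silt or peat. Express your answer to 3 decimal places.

0.243

P(Soil=silt) = 0.07 + 0.13 + 0.03 + 0.07 + 0.09 = 0.39.
P(Soil=peat) = 0.01 + 0.02 + 0.14 + 0.04 + 0.10 = 0.31.
P(Soil ∈ {silt, peat}) = 0.39 + 0.31 = 0.70; P(Yield=med, Soil ∈ {silt, peat}) = 0.03 + 0.14 = 0.17.
P(Yield=med | Soil ∈ {silt, peat}) = 0.17/0.70 = 0.243.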